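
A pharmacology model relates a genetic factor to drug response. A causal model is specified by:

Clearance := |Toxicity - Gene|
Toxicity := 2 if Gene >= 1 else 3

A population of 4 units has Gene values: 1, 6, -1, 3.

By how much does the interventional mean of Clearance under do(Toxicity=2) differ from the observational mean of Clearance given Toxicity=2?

do(Toxicity=2) breaks Toxicity's dependence on Gene. With Toxicity=2 fixed, Clearance across the units is 1, 4, 3, 1, mean 2.25.
E[Clearance|Toxicity=2] averages over only the 3 units with Toxicity=2 (Gene = 1, 6, 3): Clearance = 1, 4, 1, mean 2.
Difference = 2.25 − 2 = 0.25.

0.25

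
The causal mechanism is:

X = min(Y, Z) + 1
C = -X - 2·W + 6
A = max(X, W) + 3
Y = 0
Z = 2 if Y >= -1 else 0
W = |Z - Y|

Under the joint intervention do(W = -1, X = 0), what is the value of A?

Setting W = -1, X = 0 by intervention discards those variables' equations.
A = max(X, W) + 3  [with X=0, W=-1]  = 3

3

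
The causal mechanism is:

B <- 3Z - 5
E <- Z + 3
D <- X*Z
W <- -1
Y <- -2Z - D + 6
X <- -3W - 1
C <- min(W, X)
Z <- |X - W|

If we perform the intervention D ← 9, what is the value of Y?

Intervening sets D = 9 and removes its equation (D <- X*Z).
X = -3W - 1  [with W=-1]  = 2
Z = |X - W|  [with X=2, W=-1]  = 3
Y = -2Z - D + 6  [with Z=3, D=9]  = -9

-9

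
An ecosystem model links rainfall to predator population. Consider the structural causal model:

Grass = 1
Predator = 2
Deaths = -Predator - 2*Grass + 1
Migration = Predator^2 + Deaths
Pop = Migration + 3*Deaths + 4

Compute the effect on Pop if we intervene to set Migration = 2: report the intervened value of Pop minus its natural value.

Intervening sets Migration = 2 and removes its equation (Migration = Predator^2 + Deaths).
Deaths = -Predator - 2*Grass + 1  [with Predator=2, Grass=1]  = -3
Pop = Migration + 3*Deaths + 4  [with Migration=2, Deaths=-3]  = -3
Without intervention: Deaths = -Predator - 2*Grass + 1  [with Predator=2, Grass=1]  = -3; Migration = Predator^2 + Deaths  [with Predator=2, Deaths=-3]  = 1; Pop = Migration + 3*Deaths + 4  [with Migration=1, Deaths=-3]  = -4.
Change = -3 − (-4) = 1.

1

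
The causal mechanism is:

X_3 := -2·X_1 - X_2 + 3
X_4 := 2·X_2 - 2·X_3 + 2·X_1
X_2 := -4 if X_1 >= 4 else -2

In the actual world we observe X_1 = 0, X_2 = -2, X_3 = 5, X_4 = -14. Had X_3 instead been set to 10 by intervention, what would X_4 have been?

-24

The intervention breaks the incoming arrows to X_3: X_3 := -2·X_1 - X_2 + 3 no longer applies, and X_3 = 10.
X_2 = -4 if X_1 >= 4 else -2  [with X_1=0]  = -2
X_4 = 2·X_2 - 2·X_3 + 2·X_1  [with X_2=-2, X_3=10, X_1=0]  = -24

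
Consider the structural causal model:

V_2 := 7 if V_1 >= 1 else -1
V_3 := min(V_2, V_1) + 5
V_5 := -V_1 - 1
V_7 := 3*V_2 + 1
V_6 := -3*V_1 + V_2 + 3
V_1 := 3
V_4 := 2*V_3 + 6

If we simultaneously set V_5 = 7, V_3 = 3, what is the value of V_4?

12

Under do(V_5 = 7, V_3 = 3), each intervened variable's structural equation is replaced by its fixed value.
V_4 = 2*V_3 + 6  [with V_3=3]  = 12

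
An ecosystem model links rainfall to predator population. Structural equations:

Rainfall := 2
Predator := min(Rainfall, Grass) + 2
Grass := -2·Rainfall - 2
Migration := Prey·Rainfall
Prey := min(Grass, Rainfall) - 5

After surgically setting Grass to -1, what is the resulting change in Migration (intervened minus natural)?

do(Grass=-1) replaces the equation Grass := -2·Rainfall - 2 with the constant Grass = -1.
Prey = min(Grass, Rainfall) - 5  [with Grass=-1, Rainfall=2]  = -6
Migration = Prey·Rainfall  [with Prey=-6, Rainfall=2]  = -12
Without intervention: Grass = -2·Rainfall - 2  [with Rainfall=2]  = -6; Prey = min(Grass, Rainfall) - 5  [with Grass=-6, Rainfall=2]  = -11; Migration = Prey·Rainfall  [with Prey=-11, Rainfall=2]  = -22.
Change = -12 − (-22) = 10.

10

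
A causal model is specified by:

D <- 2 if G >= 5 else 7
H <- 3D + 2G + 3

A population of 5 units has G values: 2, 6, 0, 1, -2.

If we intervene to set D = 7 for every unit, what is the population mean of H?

26.8

The intervention sets D=7 in all 5 units regardless of G. Recomputing H per unit gives 28, 36, 24, 26, 20; average 26.8.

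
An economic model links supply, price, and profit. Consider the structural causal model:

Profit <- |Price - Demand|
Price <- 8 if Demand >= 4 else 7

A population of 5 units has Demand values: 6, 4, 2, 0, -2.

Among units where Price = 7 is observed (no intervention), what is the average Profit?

7

E[Profit|Price=7] averages over only the 3 units with Price=7 (Demand = 2, 0, -2): Profit = 5, 7, 9, mean 7.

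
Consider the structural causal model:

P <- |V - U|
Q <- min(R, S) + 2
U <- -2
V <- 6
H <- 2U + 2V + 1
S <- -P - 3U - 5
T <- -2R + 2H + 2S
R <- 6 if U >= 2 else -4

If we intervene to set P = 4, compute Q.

-2

The intervention breaks the incoming arrows to P: P <- |V - U| no longer applies, and P = 4.
S = -P - 3U - 5  [with P=4, U=-2]  = -3
R = 6 if U >= 2 else -4  [with U=-2]  = -4
Q = min(R, S) + 2  [with R=-4, S=-3]  = -2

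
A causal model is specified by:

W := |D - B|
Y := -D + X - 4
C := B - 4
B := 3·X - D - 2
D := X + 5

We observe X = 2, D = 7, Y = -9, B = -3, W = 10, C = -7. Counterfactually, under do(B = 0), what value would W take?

7

Intervening sets B = 0 and removes its equation (B := 3·X - D - 2).
D = X + 5  [with X=2]  = 7
W = |D - B|  [with D=7, B=0]  = 7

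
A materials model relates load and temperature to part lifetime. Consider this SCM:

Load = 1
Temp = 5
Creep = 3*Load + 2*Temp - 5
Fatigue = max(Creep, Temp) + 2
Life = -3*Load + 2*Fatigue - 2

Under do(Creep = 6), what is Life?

11

do(Creep=6) replaces the equation Creep = 3*Load + 2*Temp - 5 with the constant Creep = 6.
Fatigue = max(Creep, Temp) + 2  [with Creep=6, Temp=5]  = 8
Life = -3*Load + 2*Fatigue - 2  [with Load=1, Fatigue=8]  = 11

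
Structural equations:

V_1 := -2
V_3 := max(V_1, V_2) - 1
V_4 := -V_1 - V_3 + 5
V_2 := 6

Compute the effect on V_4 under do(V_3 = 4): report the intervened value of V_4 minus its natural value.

1

The intervention breaks the incoming arrows to V_3: V_3 := max(V_1, V_2) - 1 no longer applies, and V_3 = 4.
V_4 = -V_1 - V_3 + 5  [with V_1=-2, V_3=4]  = 3
Without intervention: V_3 = max(V_1, V_2) - 1  [with V_1=-2, V_2=6]  = 5; V_4 = -V_1 - V_3 + 5  [with V_1=-2, V_3=5]  = 2.
Change = 3 − 2 = 1.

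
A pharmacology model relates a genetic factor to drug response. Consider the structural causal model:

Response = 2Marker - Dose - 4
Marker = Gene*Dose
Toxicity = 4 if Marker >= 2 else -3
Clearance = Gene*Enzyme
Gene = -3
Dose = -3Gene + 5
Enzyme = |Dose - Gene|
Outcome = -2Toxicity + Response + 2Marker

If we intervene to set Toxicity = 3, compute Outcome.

-192

Intervening sets Toxicity = 3 and removes its equation (Toxicity = 4 if Marker >= 2 else -3).
Dose = -3Gene + 5  [with Gene=-3]  = 14
Marker = Gene*Dose  [with Gene=-3, Dose=14]  = -42
Response = 2Marker - Dose - 4  [with Marker=-42, Dose=14]  = -102
Outcome = -2Toxicity + Response + 2Marker  [with Toxicity=3, Response=-102, Marker=-42]  = -192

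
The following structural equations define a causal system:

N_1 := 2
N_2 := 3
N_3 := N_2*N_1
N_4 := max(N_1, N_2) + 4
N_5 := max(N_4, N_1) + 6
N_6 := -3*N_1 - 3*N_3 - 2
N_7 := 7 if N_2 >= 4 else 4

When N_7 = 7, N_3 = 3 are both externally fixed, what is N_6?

Setting N_7 = 7, N_3 = 3 by intervention discards those variables' equations.
N_6 = -3*N_1 - 3*N_3 - 2  [with N_1=2, N_3=3]  = -17

-17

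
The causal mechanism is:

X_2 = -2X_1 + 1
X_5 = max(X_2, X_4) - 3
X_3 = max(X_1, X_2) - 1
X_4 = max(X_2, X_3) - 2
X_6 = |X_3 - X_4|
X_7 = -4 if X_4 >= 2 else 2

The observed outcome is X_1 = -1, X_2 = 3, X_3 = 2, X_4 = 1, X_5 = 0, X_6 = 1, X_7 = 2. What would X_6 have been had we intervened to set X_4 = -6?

Under do(X_4=-6), the mechanism X_4 = max(X_2, X_3) - 2 is discarded; X_4 is fixed at -6.
X_2 = -2X_1 + 1  [with X_1=-1]  = 3
X_3 = max(X_1, X_2) - 1  [with X_1=-1, X_2=3]  = 2
X_6 = |X_3 - X_4|  [with X_3=2, X_4=-6]  = 8

8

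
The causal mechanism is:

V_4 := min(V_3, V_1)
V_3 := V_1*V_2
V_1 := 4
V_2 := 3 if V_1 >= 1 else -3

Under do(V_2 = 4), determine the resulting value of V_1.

4

Under do(V_2=4), the mechanism V_2 := 3 if V_1 >= 1 else -3 is discarded; V_2 is fixed at 4.
V_1 is not downstream of the intervention, so its value is determined by the original equations.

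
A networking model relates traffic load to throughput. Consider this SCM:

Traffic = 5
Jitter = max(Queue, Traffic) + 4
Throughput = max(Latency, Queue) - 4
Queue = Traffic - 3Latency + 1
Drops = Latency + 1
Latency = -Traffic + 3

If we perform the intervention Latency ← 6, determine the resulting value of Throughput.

2

Under do(Latency=6), the mechanism Latency = -Traffic + 3 is discarded; Latency is fixed at 6.
Queue = Traffic - 3Latency + 1  [with Traffic=5, Latency=6]  = -12
Throughput = max(Latency, Queue) - 4  [with Latency=6, Queue=-12]  = 2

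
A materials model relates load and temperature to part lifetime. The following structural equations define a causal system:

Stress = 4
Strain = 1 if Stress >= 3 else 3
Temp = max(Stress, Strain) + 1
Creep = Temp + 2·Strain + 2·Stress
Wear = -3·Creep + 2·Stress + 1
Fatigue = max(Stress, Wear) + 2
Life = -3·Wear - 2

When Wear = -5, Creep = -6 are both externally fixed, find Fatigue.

Setting Wear = -5, Creep = -6 by intervention discards those variables' equations.
Fatigue = max(Stress, Wear) + 2  [with Stress=4, Wear=-5]  = 6

6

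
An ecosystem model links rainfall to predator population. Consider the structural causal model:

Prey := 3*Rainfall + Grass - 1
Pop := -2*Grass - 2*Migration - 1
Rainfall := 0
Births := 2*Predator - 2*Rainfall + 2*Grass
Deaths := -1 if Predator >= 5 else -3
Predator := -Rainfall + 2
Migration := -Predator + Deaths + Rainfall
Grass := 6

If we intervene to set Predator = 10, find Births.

Intervening sets Predator = 10 and removes its equation (Predator := -Rainfall + 2).
Births = 2*Predator - 2*Rainfall + 2*Grass  [with Predator=10, Rainfall=0, Grass=6]  = 32

32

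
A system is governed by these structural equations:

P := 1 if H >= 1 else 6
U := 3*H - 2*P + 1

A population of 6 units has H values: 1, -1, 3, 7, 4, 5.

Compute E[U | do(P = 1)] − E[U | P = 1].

-2.5

The intervention sets P=1 in all 6 units regardless of H. Recomputing U per unit gives 2, -4, 8, 20, 11, 14; average 8.5.
Conditioning on P=1 selects the 5 unit(s) with H ∈ {1, 3, 7, 4, 5}. Their U values: 2, 8, 20, 11, 14. Mean = 11.
Difference = 8.5 − 11 = -2.5.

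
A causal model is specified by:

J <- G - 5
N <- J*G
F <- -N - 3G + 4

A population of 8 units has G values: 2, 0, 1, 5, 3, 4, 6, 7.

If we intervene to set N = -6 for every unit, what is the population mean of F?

-0.5

Every unit gets N=-6 under the intervention. F values become 4, 10, 7, -5, 1, -2, -8, -11; E[F|do(N=-6)] = -0.5.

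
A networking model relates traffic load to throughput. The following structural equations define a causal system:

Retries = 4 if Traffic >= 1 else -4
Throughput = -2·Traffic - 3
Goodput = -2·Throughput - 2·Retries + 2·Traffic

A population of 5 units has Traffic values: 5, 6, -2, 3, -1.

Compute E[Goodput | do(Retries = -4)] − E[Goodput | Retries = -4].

Every unit gets Retries=-4 under the intervention. Goodput values become 44, 50, 2, 32, 8; E[Goodput|do(Retries=-4)] = 27.2.
Conditioning on Retries=-4 selects the 2 unit(s) with Traffic ∈ {-2, -1}. Their Goodput values: 2, 8. Mean = 5.
Difference = 27.2 − 5 = 22.2.

22.2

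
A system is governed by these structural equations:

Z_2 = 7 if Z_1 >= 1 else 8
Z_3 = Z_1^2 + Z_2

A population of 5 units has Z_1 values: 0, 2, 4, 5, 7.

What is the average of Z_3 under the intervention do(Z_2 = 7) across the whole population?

Under do(Z_2=7), Z_2's equation is replaced by Z_2=7 for every unit. Per-unit Z_3: 7, 11, 23, 32, 56. Mean = 25.8.

25.8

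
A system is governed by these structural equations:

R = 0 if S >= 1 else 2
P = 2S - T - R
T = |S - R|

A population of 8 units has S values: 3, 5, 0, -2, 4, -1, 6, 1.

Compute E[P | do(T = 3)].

The intervention sets T=3 in all 8 units regardless of S. Recomputing P per unit gives 3, 7, -5, -9, 5, -7, 9, -1; average 0.25.

0.25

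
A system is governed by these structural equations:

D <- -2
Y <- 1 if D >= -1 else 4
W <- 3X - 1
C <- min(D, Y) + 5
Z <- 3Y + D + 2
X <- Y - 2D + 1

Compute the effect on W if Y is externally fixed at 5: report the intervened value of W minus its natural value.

3

Under do(Y=5), the mechanism Y <- 1 if D >= -1 else 4 is discarded; Y is fixed at 5.
X = Y - 2D + 1  [with Y=5, D=-2]  = 10
W = 3X - 1  [with X=10]  = 29
Without intervention: Y = 1 if D >= -1 else 4  [with D=-2]  = 4; X = Y - 2D + 1  [with Y=4, D=-2]  = 9; W = 3X - 1  [with X=9]  = 26.
Change = 29 − 26 = 3.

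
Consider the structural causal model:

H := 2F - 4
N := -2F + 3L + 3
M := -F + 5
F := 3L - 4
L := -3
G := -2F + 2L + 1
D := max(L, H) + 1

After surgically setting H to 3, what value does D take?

4

Intervening sets H = 3 and removes its equation (H := 2F - 4).
D = max(L, H) + 1  [with L=-3, H=3]  = 4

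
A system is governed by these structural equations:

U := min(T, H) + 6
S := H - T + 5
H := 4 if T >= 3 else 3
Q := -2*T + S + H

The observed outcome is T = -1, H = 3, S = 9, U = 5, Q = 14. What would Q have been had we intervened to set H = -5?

do(H=-5) replaces the equation H := 4 if T >= 3 else 3 with the constant H = -5.
S = H - T + 5  [with H=-5, T=-1]  = 1
Q = -2*T + S + H  [with T=-1, S=1, H=-5]  = -2

-2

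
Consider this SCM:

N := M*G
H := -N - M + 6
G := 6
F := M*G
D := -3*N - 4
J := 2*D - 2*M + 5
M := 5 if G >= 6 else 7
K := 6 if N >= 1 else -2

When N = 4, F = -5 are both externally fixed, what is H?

The joint intervention fixes N = 4, F = -5, removing each variable's own equation.
M = 5 if G >= 6 else 7  [with G=6]  = 5
H = -N - M + 6  [with N=4, M=5]  = -3

-3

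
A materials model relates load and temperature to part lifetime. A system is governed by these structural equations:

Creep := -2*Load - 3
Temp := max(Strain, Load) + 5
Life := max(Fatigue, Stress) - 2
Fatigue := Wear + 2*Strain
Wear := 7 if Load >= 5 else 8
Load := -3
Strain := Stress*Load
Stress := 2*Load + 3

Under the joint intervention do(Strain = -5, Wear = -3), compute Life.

Setting Strain = -5, Wear = -3 by intervention discards those variables' equations.
Stress = 2*Load + 3  [with Load=-3]  = -3
Fatigue = Wear + 2*Strain  [with Wear=-3, Strain=-5]  = -13
Life = max(Fatigue, Stress) - 2  [with Fatigue=-13, Stress=-3]  = -5

-5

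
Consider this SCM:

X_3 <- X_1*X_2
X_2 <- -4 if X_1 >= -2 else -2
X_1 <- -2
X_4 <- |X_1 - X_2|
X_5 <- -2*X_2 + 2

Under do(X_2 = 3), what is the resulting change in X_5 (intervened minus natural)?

-14

do(X_2=3) replaces the equation X_2 <- -4 if X_1 >= -2 else -2 with the constant X_2 = 3.
X_5 = -2*X_2 + 2  [with X_2=3]  = -4
Without intervention: X_2 = -4 if X_1 >= -2 else -2  [with X_1=-2]  = -4; X_5 = -2*X_2 + 2  [with X_2=-4]  = 10.
Change = -4 − 10 = -14.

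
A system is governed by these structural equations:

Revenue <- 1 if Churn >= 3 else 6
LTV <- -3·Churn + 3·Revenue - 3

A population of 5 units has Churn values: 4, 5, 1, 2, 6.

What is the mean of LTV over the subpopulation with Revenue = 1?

Conditioning on Revenue=1 selects the 3 unit(s) with Churn ∈ {4, 5, 6}. Their LTV values: -12, -15, -18. Mean = -15.

-15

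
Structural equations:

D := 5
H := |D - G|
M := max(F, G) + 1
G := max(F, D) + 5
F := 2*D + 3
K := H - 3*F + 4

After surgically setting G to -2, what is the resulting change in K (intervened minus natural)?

The intervention breaks the incoming arrows to G: G := max(F, D) + 5 no longer applies, and G = -2.
F = 2*D + 3  [with D=5]  = 13
H = |D - G|  [with D=5, G=-2]  = 7
K = H - 3*F + 4  [with H=7, F=13]  = -28
Without intervention: F = 2*D + 3  [with D=5]  = 13; G = max(F, D) + 5  [with F=13, D=5]  = 18; H = |D - G|  [with D=5, G=18]  = 13; K = H - 3*F + 4  [with H=13, F=13]  = -22.
Change = -28 − (-22) = -6.

-6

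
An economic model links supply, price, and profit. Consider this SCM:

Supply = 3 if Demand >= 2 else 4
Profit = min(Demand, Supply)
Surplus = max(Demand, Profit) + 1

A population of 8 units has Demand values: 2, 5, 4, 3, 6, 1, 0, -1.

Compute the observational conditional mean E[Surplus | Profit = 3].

Observing Profit=3 restricts to units where Profit's equation naturally yields 3: Demand ∈ {5, 4, 3, 6}. In that subpopulation Surplus = 6, 5, 4, 7, mean 5.5.

5.5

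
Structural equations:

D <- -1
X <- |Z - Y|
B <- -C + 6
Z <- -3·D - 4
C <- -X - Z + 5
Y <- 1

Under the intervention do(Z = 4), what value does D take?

Under do(Z=4), the mechanism Z <- -3·D - 4 is discarded; Z is fixed at 4.
D is not downstream of the intervention, so its value is determined by the original equations.

-1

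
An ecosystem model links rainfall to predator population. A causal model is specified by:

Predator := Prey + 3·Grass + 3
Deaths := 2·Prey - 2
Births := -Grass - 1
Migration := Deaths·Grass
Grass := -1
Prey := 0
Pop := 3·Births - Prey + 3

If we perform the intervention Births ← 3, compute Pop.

12

The intervention breaks the incoming arrows to Births: Births := -Grass - 1 no longer applies, and Births = 3.
Pop = 3·Births - Prey + 3  [with Births=3, Prey=0]  = 12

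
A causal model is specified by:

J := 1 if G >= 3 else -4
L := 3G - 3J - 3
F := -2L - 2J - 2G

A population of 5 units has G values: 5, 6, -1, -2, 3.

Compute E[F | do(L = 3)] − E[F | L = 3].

-4.4

Under do(L=3), L's equation is replaced by L=3 for every unit. Per-unit F: -18, -20, 4, 6, -14. Mean = -8.4.
Conditioning on L=3 selects the 2 unit(s) with G ∈ {-2, 3}. Their F values: 6, -14. Mean = -4.
Difference = -8.4 − (-4) = -4.4.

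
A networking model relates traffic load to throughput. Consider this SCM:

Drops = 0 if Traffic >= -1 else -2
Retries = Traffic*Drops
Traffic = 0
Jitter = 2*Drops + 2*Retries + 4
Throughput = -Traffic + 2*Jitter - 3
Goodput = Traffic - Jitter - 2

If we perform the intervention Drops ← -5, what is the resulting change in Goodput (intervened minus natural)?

10

Under do(Drops=-5), the mechanism Drops = 0 if Traffic >= -1 else -2 is discarded; Drops is fixed at -5.
Retries = Traffic*Drops  [with Traffic=0, Drops=-5]  = 0
Jitter = 2*Drops + 2*Retries + 4  [with Drops=-5, Retries=0]  = -6
Goodput = Traffic - Jitter - 2  [with Traffic=0, Jitter=-6]  = 4
Without intervention: Drops = 0 if Traffic >= -1 else -2  [with Traffic=0]  = 0; Retries = Traffic*Drops  [with Traffic=0, Drops=0]  = 0; Jitter = 2*Drops + 2*Retries + 4  [with Drops=0, Retries=0]  = 4; Goodput = Traffic - Jitter - 2  [with Traffic=0, Jitter=4]  = -6.
Change = 4 − (-6) = 10.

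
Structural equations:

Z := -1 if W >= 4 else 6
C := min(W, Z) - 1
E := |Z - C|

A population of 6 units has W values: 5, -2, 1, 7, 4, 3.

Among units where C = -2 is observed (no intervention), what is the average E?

Conditioning on C=-2 selects the 3 unit(s) with W ∈ {5, 7, 4}. Their E values: 1, 1, 1. Mean = 1.

1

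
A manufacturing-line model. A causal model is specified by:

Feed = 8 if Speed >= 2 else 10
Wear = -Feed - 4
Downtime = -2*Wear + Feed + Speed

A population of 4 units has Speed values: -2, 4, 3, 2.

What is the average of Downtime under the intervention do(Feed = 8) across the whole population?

do(Feed=8) breaks Feed's dependence on Speed. With Feed=8 fixed, Downtime across the units is 30, 36, 35, 34, mean 33.75.

33.75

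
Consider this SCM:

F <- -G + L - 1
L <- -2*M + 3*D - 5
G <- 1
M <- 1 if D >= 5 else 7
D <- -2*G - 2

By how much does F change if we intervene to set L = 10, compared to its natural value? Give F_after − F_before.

41

Intervening sets L = 10 and removes its equation (L <- -2*M + 3*D - 5).
F = -G + L - 1  [with G=1, L=10]  = 8
Without intervention: D = -2*G - 2  [with G=1]  = -4; M = 1 if D >= 5 else 7  [with D=-4]  = 7; L = -2*M + 3*D - 5  [with M=7, D=-4]  = -31; F = -G + L - 1  [with G=1, L=-31]  = -33.
Change = 8 − (-33) = 41.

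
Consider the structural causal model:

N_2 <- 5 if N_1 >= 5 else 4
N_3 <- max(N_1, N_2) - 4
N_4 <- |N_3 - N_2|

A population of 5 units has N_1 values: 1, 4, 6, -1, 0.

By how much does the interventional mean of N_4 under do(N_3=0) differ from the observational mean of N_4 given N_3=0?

Under do(N_3=0), N_3's equation is replaced by N_3=0 for every unit. Per-unit N_4: 4, 4, 5, 4, 4. Mean = 4.2.
Conditioning on N_3=0 selects the 4 unit(s) with N_1 ∈ {1, 4, -1, 0}. Their N_4 values: 4, 4, 4, 4. Mean = 4.
Difference = 4.2 − 4 = 0.2.

0.2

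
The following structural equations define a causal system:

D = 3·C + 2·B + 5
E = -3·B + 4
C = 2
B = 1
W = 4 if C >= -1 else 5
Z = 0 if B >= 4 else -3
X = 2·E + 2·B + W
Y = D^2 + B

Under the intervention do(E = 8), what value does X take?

22

Intervening sets E = 8 and removes its equation (E = -3·B + 4).
W = 4 if C >= -1 else 5  [with C=2]  = 4
X = 2·E + 2·B + W  [with E=8, B=1, W=4]  = 22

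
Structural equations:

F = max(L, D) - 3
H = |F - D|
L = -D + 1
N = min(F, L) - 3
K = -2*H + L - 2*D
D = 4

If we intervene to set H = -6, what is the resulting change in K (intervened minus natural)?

18

The intervention breaks the incoming arrows to H: H = |F - D| no longer applies, and H = -6.
L = -D + 1  [with D=4]  = -3
K = -2*H + L - 2*D  [with H=-6, L=-3, D=4]  = 1
Without intervention: L = -D + 1  [with D=4]  = -3; F = max(L, D) - 3  [with L=-3, D=4]  = 1; H = |F - D|  [with F=1, D=4]  = 3; K = -2*H + L - 2*D  [with H=3, L=-3, D=4]  = -17.
Change = 1 − (-17) = 18.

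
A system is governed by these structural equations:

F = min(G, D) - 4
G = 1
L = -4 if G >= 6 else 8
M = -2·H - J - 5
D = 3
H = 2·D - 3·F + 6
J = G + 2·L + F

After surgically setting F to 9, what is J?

The intervention breaks the incoming arrows to F: F = min(G, D) - 4 no longer applies, and F = 9.
L = -4 if G >= 6 else 8  [with G=1]  = 8
J = G + 2·L + F  [with G=1, L=8, F=9]  = 26

26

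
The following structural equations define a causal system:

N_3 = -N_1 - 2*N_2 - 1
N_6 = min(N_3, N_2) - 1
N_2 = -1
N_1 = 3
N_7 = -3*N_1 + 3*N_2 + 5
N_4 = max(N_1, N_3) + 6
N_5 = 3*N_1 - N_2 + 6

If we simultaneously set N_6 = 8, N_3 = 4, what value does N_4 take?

Under do(N_6 = 8, N_3 = 4), each intervened variable's structural equation is replaced by its fixed value.
N_4 = max(N_1, N_3) + 6  [with N_1=3, N_3=4]  = 10

10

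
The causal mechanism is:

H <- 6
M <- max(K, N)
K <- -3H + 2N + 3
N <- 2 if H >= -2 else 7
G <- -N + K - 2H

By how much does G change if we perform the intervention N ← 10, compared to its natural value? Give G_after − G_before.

do(N=10) replaces the equation N <- 2 if H >= -2 else 7 with the constant N = 10.
K = -3H + 2N + 3  [with H=6, N=10]  = 5
G = -N + K - 2H  [with N=10, K=5, H=6]  = -17
Without intervention: N = 2 if H >= -2 else 7  [with H=6]  = 2; K = -3H + 2N + 3  [with H=6, N=2]  = -11; G = -N + K - 2H  [with N=2, K=-11, H=6]  = -25.
Change = -17 − (-25) = 8.

8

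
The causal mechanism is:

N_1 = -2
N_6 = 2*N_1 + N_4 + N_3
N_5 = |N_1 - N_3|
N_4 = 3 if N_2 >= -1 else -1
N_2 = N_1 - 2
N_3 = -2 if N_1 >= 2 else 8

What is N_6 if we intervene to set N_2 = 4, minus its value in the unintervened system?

Under do(N_2=4), the mechanism N_2 = N_1 - 2 is discarded; N_2 is fixed at 4.
N_3 = -2 if N_1 >= 2 else 8  [with N_1=-2]  = 8
N_4 = 3 if N_2 >= -1 else -1  [with N_2=4]  = 3
N_6 = 2*N_1 + N_4 + N_3  [with N_1=-2, N_4=3, N_3=8]  = 7
Without intervention: N_2 = N_1 - 2  [with N_1=-2]  = -4; N_3 = -2 if N_1 >= 2 else 8  [with N_1=-2]  = 8; N_4 = 3 if N_2 >= -1 else -1  [with N_2=-4]  = -1; N_6 = 2*N_1 + N_4 + N_3  [with N_1=-2, N_4=-1, N_3=8]  = 3.
Change = 7 − 3 = 4.

4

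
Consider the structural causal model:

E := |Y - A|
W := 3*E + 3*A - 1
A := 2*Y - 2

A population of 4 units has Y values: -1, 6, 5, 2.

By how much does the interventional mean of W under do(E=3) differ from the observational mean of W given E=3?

6

Under do(E=3), E's equation is replaced by E=3 for every unit. Per-unit W: -4, 38, 32, 14. Mean = 20.
E[W|E=3] averages over only the 2 units with E=3 (Y = -1, 5): W = -4, 32, mean 14.
Difference = 20 − 14 = 6.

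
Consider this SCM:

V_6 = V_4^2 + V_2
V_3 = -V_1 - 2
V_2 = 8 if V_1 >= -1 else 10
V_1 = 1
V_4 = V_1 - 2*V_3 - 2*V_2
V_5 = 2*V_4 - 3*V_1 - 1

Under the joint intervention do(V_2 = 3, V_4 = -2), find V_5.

-8

Setting V_2 = 3, V_4 = -2 by intervention discards those variables' equations.
V_5 = 2*V_4 - 3*V_1 - 1  [with V_4=-2, V_1=1]  = -8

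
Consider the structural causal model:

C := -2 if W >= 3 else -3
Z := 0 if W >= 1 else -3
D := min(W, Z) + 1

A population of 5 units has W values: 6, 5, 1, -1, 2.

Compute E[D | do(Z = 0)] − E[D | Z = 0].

The intervention sets Z=0 in all 5 units regardless of W. Recomputing D per unit gives 1, 1, 1, 0, 1; average 0.8.
Conditioning on Z=0 selects the 4 unit(s) with W ∈ {6, 5, 1, 2}. Their D values: 1, 1, 1, 1. Mean = 1.
Difference = 0.8 − 1 = -0.2.

-0.2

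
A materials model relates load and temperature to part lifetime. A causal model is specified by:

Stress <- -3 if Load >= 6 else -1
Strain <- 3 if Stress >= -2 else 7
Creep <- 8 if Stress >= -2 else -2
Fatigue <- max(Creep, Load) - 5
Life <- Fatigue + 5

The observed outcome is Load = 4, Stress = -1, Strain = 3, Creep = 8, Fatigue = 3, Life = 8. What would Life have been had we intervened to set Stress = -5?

4

Under do(Stress=-5), the mechanism Stress <- -3 if Load >= 6 else -1 is discarded; Stress is fixed at -5.
Creep = 8 if Stress >= -2 else -2  [with Stress=-5]  = -2
Fatigue = max(Creep, Load) - 5  [with Creep=-2, Load=4]  = -1
Life = Fatigue + 5  [with Fatigue=-1]  = 4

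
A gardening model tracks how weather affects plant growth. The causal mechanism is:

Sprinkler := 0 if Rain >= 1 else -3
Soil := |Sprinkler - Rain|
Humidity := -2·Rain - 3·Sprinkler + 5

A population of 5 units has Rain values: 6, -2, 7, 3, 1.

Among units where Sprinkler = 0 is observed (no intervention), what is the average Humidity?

Observing Sprinkler=0 restricts to units where Sprinkler's equation naturally yields 0: Rain ∈ {6, 7, 3, 1}. In that subpopulation Humidity = -7, -9, -1, 3, mean -3.5.

-3.5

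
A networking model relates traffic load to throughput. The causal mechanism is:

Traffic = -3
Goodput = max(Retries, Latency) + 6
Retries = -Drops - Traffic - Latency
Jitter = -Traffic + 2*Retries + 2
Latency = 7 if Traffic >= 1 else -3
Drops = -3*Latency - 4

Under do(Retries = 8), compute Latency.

The intervention breaks the incoming arrows to Retries: Retries = -Drops - Traffic - Latency no longer applies, and Retries = 8.
Since Latency is not a descendant of the intervened variable, it is unaffected.
Latency = 7 if Traffic >= 1 else -3  [with Traffic=-3]  = -3

-3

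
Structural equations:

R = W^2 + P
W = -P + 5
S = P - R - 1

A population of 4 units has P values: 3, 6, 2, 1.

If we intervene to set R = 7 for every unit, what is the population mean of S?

-5

Under do(R=7), R's equation is replaced by R=7 for every unit. Per-unit S: -5, -2, -6, -7. Mean = -5.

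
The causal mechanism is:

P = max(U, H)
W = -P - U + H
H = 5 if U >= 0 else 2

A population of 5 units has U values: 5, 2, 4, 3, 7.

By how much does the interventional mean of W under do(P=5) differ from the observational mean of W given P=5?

The intervention sets P=5 in all 5 units regardless of U. Recomputing W per unit gives -5, -2, -4, -3, -7; average -4.2.
E[W|P=5] averages over only the 4 units with P=5 (U = 5, 2, 4, 3): W = -5, -2, -4, -3, mean -3.5.
Difference = -4.2 − (-3.5) = -0.7.

-0.7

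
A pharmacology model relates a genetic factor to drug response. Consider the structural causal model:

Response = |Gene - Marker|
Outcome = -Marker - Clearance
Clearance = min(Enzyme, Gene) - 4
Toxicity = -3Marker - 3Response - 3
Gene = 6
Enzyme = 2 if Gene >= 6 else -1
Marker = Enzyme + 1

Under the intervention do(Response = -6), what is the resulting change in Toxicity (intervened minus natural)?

27

Intervening sets Response = -6 and removes its equation (Response = |Gene - Marker|).
Enzyme = 2 if Gene >= 6 else -1  [with Gene=6]  = 2
Marker = Enzyme + 1  [with Enzyme=2]  = 3
Toxicity = -3Marker - 3Response - 3  [with Marker=3, Response=-6]  = 6
Without intervention: Enzyme = 2 if Gene >= 6 else -1  [with Gene=6]  = 2; Marker = Enzyme + 1  [with Enzyme=2]  = 3; Response = |Gene - Marker|  [with Gene=6, Marker=3]  = 3; Toxicity = -3Marker - 3Response - 3  [with Marker=3, Response=3]  = -21.
Change = 6 − (-21) = 27.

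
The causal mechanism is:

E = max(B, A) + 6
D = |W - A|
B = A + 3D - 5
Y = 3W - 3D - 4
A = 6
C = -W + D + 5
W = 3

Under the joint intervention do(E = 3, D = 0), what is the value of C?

2

Under do(E = 3, D = 0), each intervened variable's structural equation is replaced by its fixed value.
C = -W + D + 5  [with W=3, D=0]  = 2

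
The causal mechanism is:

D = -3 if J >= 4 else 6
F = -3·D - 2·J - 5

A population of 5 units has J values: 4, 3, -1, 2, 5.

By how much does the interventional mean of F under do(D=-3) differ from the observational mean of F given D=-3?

The intervention sets D=-3 in all 5 units regardless of J. Recomputing F per unit gives -4, -2, 6, 0, -6; average -1.2.
E[F|D=-3] averages over only the 2 units with D=-3 (J = 4, 5): F = -4, -6, mean -5.
Difference = -1.2 − (-5) = 3.8.

3.8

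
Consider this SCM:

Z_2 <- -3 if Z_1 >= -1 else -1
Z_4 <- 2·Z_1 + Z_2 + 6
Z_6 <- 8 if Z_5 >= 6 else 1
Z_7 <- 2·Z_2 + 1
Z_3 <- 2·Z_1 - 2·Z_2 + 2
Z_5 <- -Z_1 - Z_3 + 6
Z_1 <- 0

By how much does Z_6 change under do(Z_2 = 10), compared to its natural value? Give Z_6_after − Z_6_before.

Under do(Z_2=10), the mechanism Z_2 <- -3 if Z_1 >= -1 else -1 is discarded; Z_2 is fixed at 10.
Z_3 = 2·Z_1 - 2·Z_2 + 2  [with Z_1=0, Z_2=10]  = -18
Z_5 = -Z_1 - Z_3 + 6  [with Z_1=0, Z_3=-18]  = 24
Z_6 = 8 if Z_5 >= 6 else 1  [with Z_5=24]  = 8
Without intervention: Z_2 = -3 if Z_1 >= -1 else -1  [with Z_1=0]  = -3; Z_3 = 2·Z_1 - 2·Z_2 + 2  [with Z_1=0, Z_2=-3]  = 8; Z_5 = -Z_1 - Z_3 + 6  [with Z_1=0, Z_3=8]  = -2; Z_6 = 8 if Z_5 >= 6 else 1  [with Z_5=-2]  = 1.
Change = 8 − 1 = 7.

7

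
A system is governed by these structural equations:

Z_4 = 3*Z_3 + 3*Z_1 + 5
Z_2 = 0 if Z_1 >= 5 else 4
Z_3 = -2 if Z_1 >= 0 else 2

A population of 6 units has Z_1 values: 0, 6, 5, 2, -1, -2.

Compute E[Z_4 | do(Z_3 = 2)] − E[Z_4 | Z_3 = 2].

9.5

Under do(Z_3=2), Z_3's equation is replaced by Z_3=2 for every unit. Per-unit Z_4: 11, 29, 26, 17, 8, 5. Mean = 16.
E[Z_4|Z_3=2] averages over only the 2 units with Z_3=2 (Z_1 = -1, -2): Z_4 = 8, 5, mean 6.5.
Difference = 16 − 6.5 = 9.5.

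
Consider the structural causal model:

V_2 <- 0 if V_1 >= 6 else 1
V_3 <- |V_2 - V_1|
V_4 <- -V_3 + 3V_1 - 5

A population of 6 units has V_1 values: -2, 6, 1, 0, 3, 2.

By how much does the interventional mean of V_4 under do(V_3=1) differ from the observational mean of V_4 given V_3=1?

Under do(V_3=1), V_3's equation is replaced by V_3=1 for every unit. Per-unit V_4: -12, 12, -3, -6, 3, 0. Mean = -1.
Conditioning on V_3=1 selects the 2 unit(s) with V_1 ∈ {0, 2}. Their V_4 values: -6, 0. Mean = -3.
Difference = -1 − (-3) = 2.

2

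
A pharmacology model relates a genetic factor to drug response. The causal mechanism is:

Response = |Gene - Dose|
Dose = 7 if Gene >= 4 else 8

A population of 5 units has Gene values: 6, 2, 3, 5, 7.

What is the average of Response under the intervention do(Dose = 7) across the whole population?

2.4

The intervention sets Dose=7 in all 5 units regardless of Gene. Recomputing Response per unit gives 1, 5, 4, 2, 0; average 2.4.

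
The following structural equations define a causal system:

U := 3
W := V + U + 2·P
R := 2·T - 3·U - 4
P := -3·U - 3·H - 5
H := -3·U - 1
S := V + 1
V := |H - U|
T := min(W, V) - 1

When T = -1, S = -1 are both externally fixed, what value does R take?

-15

Under do(T = -1, S = -1), each intervened variable's structural equation is replaced by its fixed value.
R = 2·T - 3·U - 4  [with T=-1, U=3]  = -15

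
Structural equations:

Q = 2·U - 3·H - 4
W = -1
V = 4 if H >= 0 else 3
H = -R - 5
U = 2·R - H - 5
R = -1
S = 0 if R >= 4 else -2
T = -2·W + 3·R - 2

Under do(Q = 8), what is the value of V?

3

Intervening sets Q = 8 and removes its equation (Q = 2·U - 3·H - 4).
V is not downstream of the intervention, so its value is determined by the original equations.
H = -R - 5  [with R=-1]  = -4
V = 4 if H >= 0 else 3  [with H=-4]  = 3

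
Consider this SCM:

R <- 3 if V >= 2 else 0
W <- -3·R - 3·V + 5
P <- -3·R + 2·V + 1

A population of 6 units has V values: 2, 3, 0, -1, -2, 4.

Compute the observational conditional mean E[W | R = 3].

-13

Observing R=3 restricts to units where R's equation naturally yields 3: V ∈ {2, 3, 4}. In that subpopulation W = -10, -13, -16, mean -13.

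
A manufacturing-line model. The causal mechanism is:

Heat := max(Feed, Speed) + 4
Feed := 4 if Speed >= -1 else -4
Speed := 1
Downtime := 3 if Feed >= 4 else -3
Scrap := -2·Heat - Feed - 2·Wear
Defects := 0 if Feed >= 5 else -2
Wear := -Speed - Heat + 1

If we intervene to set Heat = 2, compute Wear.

The intervention breaks the incoming arrows to Heat: Heat := max(Feed, Speed) + 4 no longer applies, and Heat = 2.
Wear = -Speed - Heat + 1  [with Speed=1, Heat=2]  = -2

-2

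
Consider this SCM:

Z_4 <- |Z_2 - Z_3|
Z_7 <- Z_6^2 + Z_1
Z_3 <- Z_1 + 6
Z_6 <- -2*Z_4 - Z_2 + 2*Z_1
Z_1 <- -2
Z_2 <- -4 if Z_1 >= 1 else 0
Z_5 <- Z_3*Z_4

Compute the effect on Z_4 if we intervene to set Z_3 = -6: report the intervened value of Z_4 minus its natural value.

The intervention breaks the incoming arrows to Z_3: Z_3 <- Z_1 + 6 no longer applies, and Z_3 = -6.
Z_2 = -4 if Z_1 >= 1 else 0  [with Z_1=-2]  = 0
Z_4 = |Z_2 - Z_3|  [with Z_2=0, Z_3=-6]  = 6
Without intervention: Z_2 = -4 if Z_1 >= 1 else 0  [with Z_1=-2]  = 0; Z_3 = Z_1 + 6  [with Z_1=-2]  = 4; Z_4 = |Z_2 - Z_3|  [with Z_2=0, Z_3=4]  = 4.
Change = 6 − 4 = 2.

2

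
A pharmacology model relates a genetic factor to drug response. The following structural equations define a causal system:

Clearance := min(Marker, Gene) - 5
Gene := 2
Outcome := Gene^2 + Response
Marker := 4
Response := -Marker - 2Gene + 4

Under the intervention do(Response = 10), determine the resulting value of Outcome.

14

do(Response=10) replaces the equation Response := -Marker - 2Gene + 4 with the constant Response = 10.
Outcome = Gene^2 + Response  [with Gene=2, Response=10]  = 14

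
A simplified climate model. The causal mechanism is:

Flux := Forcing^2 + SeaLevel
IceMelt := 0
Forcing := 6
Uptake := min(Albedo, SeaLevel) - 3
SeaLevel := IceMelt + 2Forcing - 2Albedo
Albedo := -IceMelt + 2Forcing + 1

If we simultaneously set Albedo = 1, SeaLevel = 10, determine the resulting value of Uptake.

-2

Setting Albedo = 1, SeaLevel = 10 by intervention discards those variables' equations.
Uptake = min(Albedo, SeaLevel) - 3  [with Albedo=1, SeaLevel=10]  = -2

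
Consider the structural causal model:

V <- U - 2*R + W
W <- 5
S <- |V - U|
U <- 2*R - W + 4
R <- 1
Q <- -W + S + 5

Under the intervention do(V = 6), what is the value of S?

5

Intervening sets V = 6 and removes its equation (V <- U - 2*R + W).
U = 2*R - W + 4  [with R=1, W=5]  = 1
S = |V - U|  [with V=6, U=1]  = 5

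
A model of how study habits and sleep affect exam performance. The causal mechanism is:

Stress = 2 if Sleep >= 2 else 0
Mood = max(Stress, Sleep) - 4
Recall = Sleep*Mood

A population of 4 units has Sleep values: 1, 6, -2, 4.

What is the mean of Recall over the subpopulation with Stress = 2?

6

E[Recall|Stress=2] averages over only the 2 units with Stress=2 (Sleep = 6, 4): Recall = 12, 0, mean 6.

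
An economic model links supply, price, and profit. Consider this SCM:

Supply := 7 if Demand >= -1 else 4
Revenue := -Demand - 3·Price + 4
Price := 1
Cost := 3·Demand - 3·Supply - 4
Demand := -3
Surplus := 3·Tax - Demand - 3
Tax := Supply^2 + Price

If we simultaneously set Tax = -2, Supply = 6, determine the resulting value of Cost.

Under do(Tax = -2, Supply = 6), each intervened variable's structural equation is replaced by its fixed value.
Cost = 3·Demand - 3·Supply - 4  [with Demand=-3, Supply=6]  = -31

-31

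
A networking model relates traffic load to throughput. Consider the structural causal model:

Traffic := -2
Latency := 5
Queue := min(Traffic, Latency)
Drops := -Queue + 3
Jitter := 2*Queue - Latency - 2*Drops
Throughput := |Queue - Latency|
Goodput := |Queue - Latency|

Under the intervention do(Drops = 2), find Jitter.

Intervening sets Drops = 2 and removes its equation (Drops := -Queue + 3).
Queue = min(Traffic, Latency)  [with Traffic=-2, Latency=5]  = -2
Jitter = 2*Queue - Latency - 2*Drops  [with Queue=-2, Latency=5, Drops=2]  = -13

-13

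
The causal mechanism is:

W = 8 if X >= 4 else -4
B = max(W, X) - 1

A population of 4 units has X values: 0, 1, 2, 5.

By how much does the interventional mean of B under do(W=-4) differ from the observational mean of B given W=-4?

Under do(W=-4), W's equation is replaced by W=-4 for every unit. Per-unit B: -1, 0, 1, 4. Mean = 1.
Observing W=-4 restricts to units where W's equation naturally yields -4: X ∈ {0, 1, 2}. In that subpopulation B = -1, 0, 1, mean 0.
Difference = 1 − 0 = 1.

1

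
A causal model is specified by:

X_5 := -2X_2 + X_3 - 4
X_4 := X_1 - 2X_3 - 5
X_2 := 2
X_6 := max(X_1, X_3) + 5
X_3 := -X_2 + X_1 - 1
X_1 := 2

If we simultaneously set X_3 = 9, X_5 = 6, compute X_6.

14

Setting X_3 = 9, X_5 = 6 by intervention discards those variables' equations.
X_6 = max(X_1, X_3) + 5  [with X_1=2, X_3=9]  = 14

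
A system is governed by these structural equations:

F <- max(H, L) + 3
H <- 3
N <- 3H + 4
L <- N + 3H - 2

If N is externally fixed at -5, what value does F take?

6

Under do(N=-5), the mechanism N <- 3H + 4 is discarded; N is fixed at -5.
L = N + 3H - 2  [with N=-5, H=3]  = 2
F = max(H, L) + 3  [with H=3, L=2]  = 6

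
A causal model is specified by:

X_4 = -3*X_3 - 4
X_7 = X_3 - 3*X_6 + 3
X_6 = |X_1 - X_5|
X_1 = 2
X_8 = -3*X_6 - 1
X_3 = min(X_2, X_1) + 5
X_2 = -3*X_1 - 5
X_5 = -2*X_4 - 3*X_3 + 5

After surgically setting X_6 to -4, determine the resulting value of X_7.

9

Intervening sets X_6 = -4 and removes its equation (X_6 = |X_1 - X_5|).
X_2 = -3*X_1 - 5  [with X_1=2]  = -11
X_3 = min(X_2, X_1) + 5  [with X_2=-11, X_1=2]  = -6
X_7 = X_3 - 3*X_6 + 3  [with X_3=-6, X_6=-4]  = 9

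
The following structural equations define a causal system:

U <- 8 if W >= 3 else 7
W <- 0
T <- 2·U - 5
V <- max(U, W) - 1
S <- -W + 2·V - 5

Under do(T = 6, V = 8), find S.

Under do(T = 6, V = 8), each intervened variable's structural equation is replaced by its fixed value.
S = -W + 2·V - 5  [with W=0, V=8]  = 11

11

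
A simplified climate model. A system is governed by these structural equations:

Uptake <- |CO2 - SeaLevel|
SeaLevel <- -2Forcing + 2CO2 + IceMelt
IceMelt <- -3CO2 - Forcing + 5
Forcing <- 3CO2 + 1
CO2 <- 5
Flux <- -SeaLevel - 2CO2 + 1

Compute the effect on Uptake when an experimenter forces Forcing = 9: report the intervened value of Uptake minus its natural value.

-21

Under do(Forcing=9), the mechanism Forcing <- 3CO2 + 1 is discarded; Forcing is fixed at 9.
IceMelt = -3CO2 - Forcing + 5  [with CO2=5, Forcing=9]  = -19
SeaLevel = -2Forcing + 2CO2 + IceMelt  [with Forcing=9, CO2=5, IceMelt=-19]  = -27
Uptake = |CO2 - SeaLevel|  [with CO2=5, SeaLevel=-27]  = 32
Without intervention: Forcing = 3CO2 + 1  [with CO2=5]  = 16; IceMelt = -3CO2 - Forcing + 5  [with CO2=5, Forcing=16]  = -26; SeaLevel = -2Forcing + 2CO2 + IceMelt  [with Forcing=16, CO2=5, IceMelt=-26]  = -48; Uptake = |CO2 - SeaLevel|  [with CO2=5, SeaLevel=-48]  = 53.
Change = 32 − 53 = -21.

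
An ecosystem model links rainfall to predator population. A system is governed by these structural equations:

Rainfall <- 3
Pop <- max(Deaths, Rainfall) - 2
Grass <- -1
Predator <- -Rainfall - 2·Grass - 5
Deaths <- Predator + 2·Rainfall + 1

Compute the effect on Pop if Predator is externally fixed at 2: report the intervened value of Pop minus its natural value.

6

do(Predator=2) replaces the equation Predator <- -Rainfall - 2·Grass - 5 with the constant Predator = 2.
Deaths = Predator + 2·Rainfall + 1  [with Predator=2, Rainfall=3]  = 9
Pop = max(Deaths, Rainfall) - 2  [with Deaths=9, Rainfall=3]  = 7
Without intervention: Predator = -Rainfall - 2·Grass - 5  [with Rainfall=3, Grass=-1]  = -6; Deaths = Predator + 2·Rainfall + 1  [with Predator=-6, Rainfall=3]  = 1; Pop = max(Deaths, Rainfall) - 2  [with Deaths=1, Rainfall=3]  = 1.
Change = 7 − 1 = 6.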